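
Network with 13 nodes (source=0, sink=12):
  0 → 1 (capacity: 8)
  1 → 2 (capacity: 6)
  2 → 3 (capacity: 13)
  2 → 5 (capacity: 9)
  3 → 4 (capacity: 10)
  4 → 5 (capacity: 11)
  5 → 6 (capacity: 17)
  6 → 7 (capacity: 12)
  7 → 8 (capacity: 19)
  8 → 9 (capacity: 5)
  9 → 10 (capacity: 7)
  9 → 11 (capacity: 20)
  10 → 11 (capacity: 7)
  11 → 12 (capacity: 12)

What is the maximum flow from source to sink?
Maximum flow = 5

Max flow: 5

Flow assignment:
  0 → 1: 5/8
  1 → 2: 5/6
  2 → 5: 5/9
  5 → 6: 5/17
  6 → 7: 5/12
  7 → 8: 5/19
  8 → 9: 5/5
  9 → 11: 5/20
  11 → 12: 5/12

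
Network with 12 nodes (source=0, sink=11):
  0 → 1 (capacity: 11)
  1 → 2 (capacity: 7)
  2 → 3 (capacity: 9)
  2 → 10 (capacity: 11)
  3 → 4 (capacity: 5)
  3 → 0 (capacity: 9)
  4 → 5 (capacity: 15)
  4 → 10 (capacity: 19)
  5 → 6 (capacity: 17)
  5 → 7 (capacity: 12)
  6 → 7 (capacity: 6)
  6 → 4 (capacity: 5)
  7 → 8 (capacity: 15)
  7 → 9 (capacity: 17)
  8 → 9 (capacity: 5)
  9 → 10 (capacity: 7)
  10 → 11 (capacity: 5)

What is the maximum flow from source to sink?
Maximum flow = 5

Max flow: 5

Flow assignment:
  0 → 1: 5/11
  1 → 2: 5/7
  2 → 10: 5/11
  10 → 11: 5/5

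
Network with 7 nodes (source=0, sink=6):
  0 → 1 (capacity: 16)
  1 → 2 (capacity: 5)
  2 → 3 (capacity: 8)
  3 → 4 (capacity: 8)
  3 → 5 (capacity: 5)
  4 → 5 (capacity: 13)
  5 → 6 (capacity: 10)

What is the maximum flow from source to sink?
Maximum flow = 5

Max flow: 5

Flow assignment:
  0 → 1: 5/16
  1 → 2: 5/5
  2 → 3: 5/8
  3 → 5: 5/5
  5 → 6: 5/10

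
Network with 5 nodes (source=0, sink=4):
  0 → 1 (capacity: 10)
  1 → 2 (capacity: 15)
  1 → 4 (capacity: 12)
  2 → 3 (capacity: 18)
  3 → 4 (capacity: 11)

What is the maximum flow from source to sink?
Maximum flow = 10

Max flow: 10

Flow assignment:
  0 → 1: 10/10
  1 → 4: 10/12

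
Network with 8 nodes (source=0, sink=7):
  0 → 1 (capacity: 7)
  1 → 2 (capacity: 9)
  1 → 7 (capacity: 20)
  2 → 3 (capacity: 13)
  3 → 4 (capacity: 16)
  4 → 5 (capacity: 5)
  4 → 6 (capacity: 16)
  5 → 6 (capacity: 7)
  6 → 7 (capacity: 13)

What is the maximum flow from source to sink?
Maximum flow = 7

Max flow: 7

Flow assignment:
  0 → 1: 7/7
  1 → 7: 7/20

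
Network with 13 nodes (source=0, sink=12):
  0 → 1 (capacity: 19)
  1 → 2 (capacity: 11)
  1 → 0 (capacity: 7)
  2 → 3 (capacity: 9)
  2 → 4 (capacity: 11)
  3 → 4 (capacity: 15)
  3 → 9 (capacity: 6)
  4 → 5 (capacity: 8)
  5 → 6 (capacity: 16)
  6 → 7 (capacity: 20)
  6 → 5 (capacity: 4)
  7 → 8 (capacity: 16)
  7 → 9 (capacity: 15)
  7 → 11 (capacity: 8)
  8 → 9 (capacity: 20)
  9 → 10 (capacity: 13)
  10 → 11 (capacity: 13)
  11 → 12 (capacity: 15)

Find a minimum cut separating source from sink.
Min cut value = 11, edges: (1,2)

Min cut value: 11
Partition: S = [0, 1], T = [2, 3, 4, 5, 6, 7, 8, 9, 10, 11, 12]
Cut edges: (1,2)

By max-flow min-cut theorem, max flow = min cut = 11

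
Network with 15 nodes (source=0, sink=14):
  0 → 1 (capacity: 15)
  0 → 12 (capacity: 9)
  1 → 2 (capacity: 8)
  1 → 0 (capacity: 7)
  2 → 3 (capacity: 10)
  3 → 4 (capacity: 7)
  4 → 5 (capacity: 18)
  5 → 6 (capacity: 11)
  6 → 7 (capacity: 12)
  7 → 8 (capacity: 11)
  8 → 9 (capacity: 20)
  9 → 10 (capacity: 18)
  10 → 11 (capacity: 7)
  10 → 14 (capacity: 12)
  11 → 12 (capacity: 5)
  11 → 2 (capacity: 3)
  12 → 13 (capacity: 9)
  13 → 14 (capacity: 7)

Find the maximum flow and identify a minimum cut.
Max flow = 14, Min cut edges: (3,4), (13,14)

Maximum flow: 14
Minimum cut: (3,4), (13,14)
Partition: S = [0, 1, 2, 3, 11, 12, 13], T = [4, 5, 6, 7, 8, 9, 10, 14]

Max-flow min-cut theorem verified: both equal 14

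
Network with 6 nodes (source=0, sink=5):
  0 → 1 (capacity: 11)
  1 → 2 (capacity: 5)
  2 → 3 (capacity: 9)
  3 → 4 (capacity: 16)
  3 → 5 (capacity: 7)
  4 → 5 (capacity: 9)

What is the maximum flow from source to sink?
Maximum flow = 5

Max flow: 5

Flow assignment:
  0 → 1: 5/11
  1 → 2: 5/5
  2 → 3: 5/9
  3 → 5: 5/7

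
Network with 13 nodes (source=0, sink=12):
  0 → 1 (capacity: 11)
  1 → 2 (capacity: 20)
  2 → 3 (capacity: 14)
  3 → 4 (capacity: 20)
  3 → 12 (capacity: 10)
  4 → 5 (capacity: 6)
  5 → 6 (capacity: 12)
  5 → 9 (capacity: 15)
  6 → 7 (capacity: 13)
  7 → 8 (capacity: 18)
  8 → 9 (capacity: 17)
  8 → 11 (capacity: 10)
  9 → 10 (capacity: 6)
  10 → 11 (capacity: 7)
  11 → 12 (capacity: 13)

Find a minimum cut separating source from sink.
Min cut value = 11, edges: (0,1)

Min cut value: 11
Partition: S = [0], T = [1, 2, 3, 4, 5, 6, 7, 8, 9, 10, 11, 12]
Cut edges: (0,1)

By max-flow min-cut theorem, max flow = min cut = 11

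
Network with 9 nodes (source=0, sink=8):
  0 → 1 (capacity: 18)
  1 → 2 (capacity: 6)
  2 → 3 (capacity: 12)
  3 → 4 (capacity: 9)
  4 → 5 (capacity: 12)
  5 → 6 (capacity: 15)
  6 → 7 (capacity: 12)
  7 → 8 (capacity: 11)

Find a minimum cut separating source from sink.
Min cut value = 6, edges: (1,2)

Min cut value: 6
Partition: S = [0, 1], T = [2, 3, 4, 5, 6, 7, 8]
Cut edges: (1,2)

By max-flow min-cut theorem, max flow = min cut = 6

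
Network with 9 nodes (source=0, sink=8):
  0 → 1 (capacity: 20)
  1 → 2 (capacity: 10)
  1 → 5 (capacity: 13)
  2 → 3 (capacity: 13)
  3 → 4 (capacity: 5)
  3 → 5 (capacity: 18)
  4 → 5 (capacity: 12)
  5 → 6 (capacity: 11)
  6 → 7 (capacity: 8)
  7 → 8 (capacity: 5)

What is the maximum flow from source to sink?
Maximum flow = 5

Max flow: 5

Flow assignment:
  0 → 1: 5/20
  1 → 2: 5/10
  2 → 3: 5/13
  3 → 5: 5/18
  5 → 6: 5/11
  6 → 7: 5/8
  7 → 8: 5/5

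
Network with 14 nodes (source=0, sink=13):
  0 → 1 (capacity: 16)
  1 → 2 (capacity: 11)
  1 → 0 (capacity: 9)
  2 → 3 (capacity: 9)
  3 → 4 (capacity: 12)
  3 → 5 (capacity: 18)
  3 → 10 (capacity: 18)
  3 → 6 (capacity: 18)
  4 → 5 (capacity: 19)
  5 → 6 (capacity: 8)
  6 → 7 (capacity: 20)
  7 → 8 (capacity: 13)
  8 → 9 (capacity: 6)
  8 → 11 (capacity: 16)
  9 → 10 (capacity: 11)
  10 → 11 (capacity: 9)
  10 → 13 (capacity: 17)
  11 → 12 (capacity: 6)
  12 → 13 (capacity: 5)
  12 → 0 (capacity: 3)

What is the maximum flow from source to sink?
Maximum flow = 9

Max flow: 9

Flow assignment:
  0 → 1: 9/16
  1 → 2: 9/11
  2 → 3: 9/9
  3 → 10: 9/18
  10 → 13: 9/17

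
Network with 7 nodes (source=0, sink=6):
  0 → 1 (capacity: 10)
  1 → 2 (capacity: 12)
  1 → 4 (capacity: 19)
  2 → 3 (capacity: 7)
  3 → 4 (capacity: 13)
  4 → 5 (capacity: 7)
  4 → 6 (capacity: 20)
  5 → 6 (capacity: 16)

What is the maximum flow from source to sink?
Maximum flow = 10

Max flow: 10

Flow assignment:
  0 → 1: 10/10
  1 → 4: 10/19
  4 → 6: 10/20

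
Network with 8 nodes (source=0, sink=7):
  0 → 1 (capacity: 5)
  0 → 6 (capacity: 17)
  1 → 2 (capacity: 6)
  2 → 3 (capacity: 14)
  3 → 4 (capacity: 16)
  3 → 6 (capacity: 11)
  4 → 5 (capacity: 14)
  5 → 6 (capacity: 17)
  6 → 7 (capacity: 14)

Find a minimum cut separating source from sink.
Min cut value = 14, edges: (6,7)

Min cut value: 14
Partition: S = [0, 1, 2, 3, 4, 5, 6], T = [7]
Cut edges: (6,7)

By max-flow min-cut theorem, max flow = min cut = 14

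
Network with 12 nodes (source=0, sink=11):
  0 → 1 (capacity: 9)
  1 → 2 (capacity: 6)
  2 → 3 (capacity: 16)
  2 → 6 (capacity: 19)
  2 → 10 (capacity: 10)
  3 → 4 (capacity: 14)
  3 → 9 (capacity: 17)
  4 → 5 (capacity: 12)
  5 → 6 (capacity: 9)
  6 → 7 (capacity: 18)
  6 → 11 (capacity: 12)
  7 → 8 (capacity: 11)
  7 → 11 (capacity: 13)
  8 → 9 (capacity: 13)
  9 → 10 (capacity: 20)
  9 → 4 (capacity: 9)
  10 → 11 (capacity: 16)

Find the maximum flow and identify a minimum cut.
Max flow = 6, Min cut edges: (1,2)

Maximum flow: 6
Minimum cut: (1,2)
Partition: S = [0, 1], T = [2, 3, 4, 5, 6, 7, 8, 9, 10, 11]

Max-flow min-cut theorem verified: both equal 6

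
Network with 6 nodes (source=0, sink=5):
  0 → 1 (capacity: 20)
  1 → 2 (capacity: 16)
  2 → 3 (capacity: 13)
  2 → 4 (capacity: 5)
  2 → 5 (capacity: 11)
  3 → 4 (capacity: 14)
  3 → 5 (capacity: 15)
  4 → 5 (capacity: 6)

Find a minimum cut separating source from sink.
Min cut value = 16, edges: (1,2)

Min cut value: 16
Partition: S = [0, 1], T = [2, 3, 4, 5]
Cut edges: (1,2)

By max-flow min-cut theorem, max flow = min cut = 16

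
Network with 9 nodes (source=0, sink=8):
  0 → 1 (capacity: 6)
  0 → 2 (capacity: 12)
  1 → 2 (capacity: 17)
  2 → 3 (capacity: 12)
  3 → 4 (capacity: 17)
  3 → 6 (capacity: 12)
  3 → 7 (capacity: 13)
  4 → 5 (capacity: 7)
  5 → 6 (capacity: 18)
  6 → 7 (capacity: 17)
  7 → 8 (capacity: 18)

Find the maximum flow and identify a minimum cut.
Max flow = 12, Min cut edges: (2,3)

Maximum flow: 12
Minimum cut: (2,3)
Partition: S = [0, 1, 2], T = [3, 4, 5, 6, 7, 8]

Max-flow min-cut theorem verified: both equal 12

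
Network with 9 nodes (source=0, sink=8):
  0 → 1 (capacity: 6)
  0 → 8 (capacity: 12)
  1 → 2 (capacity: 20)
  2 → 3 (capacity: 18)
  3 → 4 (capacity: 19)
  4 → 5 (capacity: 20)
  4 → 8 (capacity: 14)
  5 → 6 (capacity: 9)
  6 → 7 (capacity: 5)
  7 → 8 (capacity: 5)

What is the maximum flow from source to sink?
Maximum flow = 18

Max flow: 18

Flow assignment:
  0 → 1: 6/6
  0 → 8: 12/12
  1 → 2: 6/20
  2 → 3: 6/18
  3 → 4: 6/19
  4 → 8: 6/14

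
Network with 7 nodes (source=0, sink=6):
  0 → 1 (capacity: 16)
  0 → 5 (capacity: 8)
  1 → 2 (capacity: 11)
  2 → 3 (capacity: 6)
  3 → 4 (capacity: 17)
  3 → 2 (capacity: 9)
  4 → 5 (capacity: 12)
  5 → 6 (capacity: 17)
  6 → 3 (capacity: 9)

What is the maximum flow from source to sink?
Maximum flow = 14

Max flow: 14

Flow assignment:
  0 → 1: 6/16
  0 → 5: 8/8
  1 → 2: 6/11
  2 → 3: 6/6
  3 → 4: 6/17
  4 → 5: 6/12
  5 → 6: 14/17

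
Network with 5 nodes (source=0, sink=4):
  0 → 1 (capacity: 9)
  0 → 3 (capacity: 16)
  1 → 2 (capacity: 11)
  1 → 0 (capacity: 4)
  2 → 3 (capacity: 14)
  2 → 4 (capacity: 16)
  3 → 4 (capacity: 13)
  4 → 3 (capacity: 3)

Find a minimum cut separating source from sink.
Min cut value = 22, edges: (0,1), (3,4)

Min cut value: 22
Partition: S = [0, 3], T = [1, 2, 4]
Cut edges: (0,1), (3,4)

By max-flow min-cut theorem, max flow = min cut = 22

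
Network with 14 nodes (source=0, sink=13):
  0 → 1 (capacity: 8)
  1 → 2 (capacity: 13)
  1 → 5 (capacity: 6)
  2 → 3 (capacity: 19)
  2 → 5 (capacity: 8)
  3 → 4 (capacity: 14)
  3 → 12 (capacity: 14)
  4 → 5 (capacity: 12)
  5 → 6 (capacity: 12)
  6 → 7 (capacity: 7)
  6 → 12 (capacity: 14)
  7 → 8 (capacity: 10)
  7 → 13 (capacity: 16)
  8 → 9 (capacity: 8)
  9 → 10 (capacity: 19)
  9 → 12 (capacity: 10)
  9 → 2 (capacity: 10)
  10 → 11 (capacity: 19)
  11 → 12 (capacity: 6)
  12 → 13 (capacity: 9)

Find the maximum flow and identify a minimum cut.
Max flow = 8, Min cut edges: (0,1)

Maximum flow: 8
Minimum cut: (0,1)
Partition: S = [0], T = [1, 2, 3, 4, 5, 6, 7, 8, 9, 10, 11, 12, 13]

Max-flow min-cut theorem verified: both equal 8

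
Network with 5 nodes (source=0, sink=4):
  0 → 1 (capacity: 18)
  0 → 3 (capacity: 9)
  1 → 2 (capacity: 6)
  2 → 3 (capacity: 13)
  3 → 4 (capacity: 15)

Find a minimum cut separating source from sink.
Min cut value = 15, edges: (3,4)

Min cut value: 15
Partition: S = [0, 1, 2, 3], T = [4]
Cut edges: (3,4)

By max-flow min-cut theorem, max flow = min cut = 15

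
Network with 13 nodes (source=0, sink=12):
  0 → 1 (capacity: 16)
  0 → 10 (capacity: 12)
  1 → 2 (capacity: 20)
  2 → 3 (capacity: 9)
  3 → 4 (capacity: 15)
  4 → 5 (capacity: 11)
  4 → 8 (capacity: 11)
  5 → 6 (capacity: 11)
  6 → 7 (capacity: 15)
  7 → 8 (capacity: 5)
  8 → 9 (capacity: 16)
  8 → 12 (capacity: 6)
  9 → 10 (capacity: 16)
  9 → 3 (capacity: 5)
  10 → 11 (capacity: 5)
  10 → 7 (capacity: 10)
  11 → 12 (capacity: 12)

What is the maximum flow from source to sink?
Maximum flow = 11

Max flow: 11

Flow assignment:
  0 → 1: 1/16
  0 → 10: 10/12
  1 → 2: 1/20
  2 → 3: 1/9
  3 → 4: 1/15
  4 → 8: 1/11
  7 → 8: 5/5
  8 → 12: 6/6
  10 → 11: 5/5
  10 → 7: 5/10
  11 → 12: 5/12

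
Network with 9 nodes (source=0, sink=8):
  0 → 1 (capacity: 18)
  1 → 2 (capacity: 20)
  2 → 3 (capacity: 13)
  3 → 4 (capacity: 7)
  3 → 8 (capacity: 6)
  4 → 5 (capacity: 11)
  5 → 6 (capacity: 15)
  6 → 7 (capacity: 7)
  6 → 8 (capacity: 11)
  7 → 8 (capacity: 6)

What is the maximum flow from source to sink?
Maximum flow = 13

Max flow: 13

Flow assignment:
  0 → 1: 13/18
  1 → 2: 13/20
  2 → 3: 13/13
  3 → 4: 7/7
  3 → 8: 6/6
  4 → 5: 7/11
  5 → 6: 7/15
  6 → 8: 7/11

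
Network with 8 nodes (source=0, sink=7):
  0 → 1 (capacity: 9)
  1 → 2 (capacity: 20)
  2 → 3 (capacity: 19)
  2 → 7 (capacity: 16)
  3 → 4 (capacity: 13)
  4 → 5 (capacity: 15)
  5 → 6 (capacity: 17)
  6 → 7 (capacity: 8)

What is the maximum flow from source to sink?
Maximum flow = 9

Max flow: 9

Flow assignment:
  0 → 1: 9/9
  1 → 2: 9/20
  2 → 7: 9/16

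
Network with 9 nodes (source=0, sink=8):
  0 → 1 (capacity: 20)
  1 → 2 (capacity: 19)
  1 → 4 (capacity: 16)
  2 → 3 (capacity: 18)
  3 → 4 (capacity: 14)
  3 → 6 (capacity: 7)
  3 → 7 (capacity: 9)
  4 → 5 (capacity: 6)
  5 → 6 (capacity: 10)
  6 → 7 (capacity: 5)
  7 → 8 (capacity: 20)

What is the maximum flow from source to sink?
Maximum flow = 14

Max flow: 14

Flow assignment:
  0 → 1: 14/20
  1 → 2: 14/19
  2 → 3: 14/18
  3 → 6: 5/7
  3 → 7: 9/9
  6 → 7: 5/5
  7 → 8: 14/20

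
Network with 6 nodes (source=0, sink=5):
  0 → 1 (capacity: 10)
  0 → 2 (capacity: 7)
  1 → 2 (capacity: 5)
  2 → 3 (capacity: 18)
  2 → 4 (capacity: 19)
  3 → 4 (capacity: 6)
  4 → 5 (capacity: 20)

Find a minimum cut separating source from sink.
Min cut value = 12, edges: (0,2), (1,2)

Min cut value: 12
Partition: S = [0, 1], T = [2, 3, 4, 5]
Cut edges: (0,2), (1,2)

By max-flow min-cut theorem, max flow = min cut = 12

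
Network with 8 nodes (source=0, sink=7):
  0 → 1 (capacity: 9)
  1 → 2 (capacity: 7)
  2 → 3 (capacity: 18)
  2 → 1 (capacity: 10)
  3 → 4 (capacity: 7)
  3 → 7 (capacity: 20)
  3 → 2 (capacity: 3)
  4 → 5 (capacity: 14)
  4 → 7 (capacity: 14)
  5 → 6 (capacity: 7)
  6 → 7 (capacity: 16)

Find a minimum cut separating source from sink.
Min cut value = 7, edges: (1,2)

Min cut value: 7
Partition: S = [0, 1], T = [2, 3, 4, 5, 6, 7]
Cut edges: (1,2)

By max-flow min-cut theorem, max flow = min cut = 7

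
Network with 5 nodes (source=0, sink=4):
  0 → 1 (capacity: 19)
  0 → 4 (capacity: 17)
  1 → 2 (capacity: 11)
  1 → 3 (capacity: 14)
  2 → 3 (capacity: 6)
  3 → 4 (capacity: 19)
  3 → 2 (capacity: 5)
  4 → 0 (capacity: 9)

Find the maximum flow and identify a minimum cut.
Max flow = 36, Min cut edges: (0,4), (3,4)

Maximum flow: 36
Minimum cut: (0,4), (3,4)
Partition: S = [0, 1, 2, 3], T = [4]

Max-flow min-cut theorem verified: both equal 36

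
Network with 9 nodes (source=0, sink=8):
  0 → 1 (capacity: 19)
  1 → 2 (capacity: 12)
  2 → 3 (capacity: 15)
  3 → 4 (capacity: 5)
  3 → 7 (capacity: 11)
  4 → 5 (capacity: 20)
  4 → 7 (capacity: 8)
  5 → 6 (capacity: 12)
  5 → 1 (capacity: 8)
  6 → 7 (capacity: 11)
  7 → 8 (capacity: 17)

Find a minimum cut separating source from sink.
Min cut value = 12, edges: (1,2)

Min cut value: 12
Partition: S = [0, 1], T = [2, 3, 4, 5, 6, 7, 8]
Cut edges: (1,2)

By max-flow min-cut theorem, max flow = min cut = 12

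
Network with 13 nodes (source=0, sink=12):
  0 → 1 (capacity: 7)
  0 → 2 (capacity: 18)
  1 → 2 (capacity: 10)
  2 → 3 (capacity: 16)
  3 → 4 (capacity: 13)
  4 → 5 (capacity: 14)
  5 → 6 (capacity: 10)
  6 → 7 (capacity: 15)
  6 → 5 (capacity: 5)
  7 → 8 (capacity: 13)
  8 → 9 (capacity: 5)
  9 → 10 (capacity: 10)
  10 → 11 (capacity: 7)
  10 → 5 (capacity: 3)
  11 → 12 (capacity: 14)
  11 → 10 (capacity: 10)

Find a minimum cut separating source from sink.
Min cut value = 5, edges: (8,9)

Min cut value: 5
Partition: S = [0, 1, 2, 3, 4, 5, 6, 7, 8], T = [9, 10, 11, 12]
Cut edges: (8,9)

By max-flow min-cut theorem, max flow = min cut = 5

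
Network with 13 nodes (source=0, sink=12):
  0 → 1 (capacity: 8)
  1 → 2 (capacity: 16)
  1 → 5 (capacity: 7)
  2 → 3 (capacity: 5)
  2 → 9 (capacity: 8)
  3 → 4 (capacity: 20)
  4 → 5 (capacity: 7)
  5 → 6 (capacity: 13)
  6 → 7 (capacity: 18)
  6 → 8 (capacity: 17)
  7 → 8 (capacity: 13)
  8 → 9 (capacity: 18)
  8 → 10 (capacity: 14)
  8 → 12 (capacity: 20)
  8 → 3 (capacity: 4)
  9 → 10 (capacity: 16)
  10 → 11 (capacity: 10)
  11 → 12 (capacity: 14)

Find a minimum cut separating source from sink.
Min cut value = 8, edges: (0,1)

Min cut value: 8
Partition: S = [0], T = [1, 2, 3, 4, 5, 6, 7, 8, 9, 10, 11, 12]
Cut edges: (0,1)

By max-flow min-cut theorem, max flow = min cut = 8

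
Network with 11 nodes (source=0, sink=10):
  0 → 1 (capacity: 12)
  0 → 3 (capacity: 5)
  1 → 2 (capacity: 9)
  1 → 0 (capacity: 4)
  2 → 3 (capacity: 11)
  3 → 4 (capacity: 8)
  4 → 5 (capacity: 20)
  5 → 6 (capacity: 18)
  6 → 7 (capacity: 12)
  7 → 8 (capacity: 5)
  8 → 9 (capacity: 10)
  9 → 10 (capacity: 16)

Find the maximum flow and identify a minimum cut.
Max flow = 5, Min cut edges: (7,8)

Maximum flow: 5
Minimum cut: (7,8)
Partition: S = [0, 1, 2, 3, 4, 5, 6, 7], T = [8, 9, 10]

Max-flow min-cut theorem verified: both equal 5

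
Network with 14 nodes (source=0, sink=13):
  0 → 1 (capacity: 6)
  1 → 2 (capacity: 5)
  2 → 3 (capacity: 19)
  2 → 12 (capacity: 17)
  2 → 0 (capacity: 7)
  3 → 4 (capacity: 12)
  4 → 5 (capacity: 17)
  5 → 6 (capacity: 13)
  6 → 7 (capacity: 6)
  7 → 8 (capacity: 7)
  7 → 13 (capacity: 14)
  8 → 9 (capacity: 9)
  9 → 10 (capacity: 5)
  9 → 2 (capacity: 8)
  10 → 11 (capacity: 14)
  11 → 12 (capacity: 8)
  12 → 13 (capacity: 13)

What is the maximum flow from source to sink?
Maximum flow = 5

Max flow: 5

Flow assignment:
  0 → 1: 5/6
  1 → 2: 5/5
  2 → 12: 5/17
  12 → 13: 5/13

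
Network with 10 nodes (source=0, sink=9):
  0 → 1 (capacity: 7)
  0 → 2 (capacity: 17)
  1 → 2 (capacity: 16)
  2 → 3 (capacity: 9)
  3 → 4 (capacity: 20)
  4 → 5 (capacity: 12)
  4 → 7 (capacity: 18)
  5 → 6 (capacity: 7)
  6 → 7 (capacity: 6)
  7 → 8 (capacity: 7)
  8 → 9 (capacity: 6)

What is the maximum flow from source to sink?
Maximum flow = 6

Max flow: 6

Flow assignment:
  0 → 2: 6/17
  2 → 3: 6/9
  3 → 4: 6/20
  4 → 7: 6/18
  7 → 8: 6/7
  8 → 9: 6/6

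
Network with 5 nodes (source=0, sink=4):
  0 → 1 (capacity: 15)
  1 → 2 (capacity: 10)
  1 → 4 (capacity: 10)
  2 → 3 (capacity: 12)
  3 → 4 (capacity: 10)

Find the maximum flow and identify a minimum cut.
Max flow = 15, Min cut edges: (0,1)

Maximum flow: 15
Minimum cut: (0,1)
Partition: S = [0], T = [1, 2, 3, 4]

Max-flow min-cut theorem verified: both equal 15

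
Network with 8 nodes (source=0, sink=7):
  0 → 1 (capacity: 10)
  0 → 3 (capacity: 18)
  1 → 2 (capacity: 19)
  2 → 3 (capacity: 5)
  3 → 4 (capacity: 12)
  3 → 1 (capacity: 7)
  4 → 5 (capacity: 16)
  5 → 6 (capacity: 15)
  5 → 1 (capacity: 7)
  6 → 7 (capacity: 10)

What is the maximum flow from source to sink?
Maximum flow = 10

Max flow: 10

Flow assignment:
  0 → 1: 3/10
  0 → 3: 7/18
  1 → 2: 5/19
  2 → 3: 5/5
  3 → 4: 12/12
  4 → 5: 12/16
  5 → 6: 10/15
  5 → 1: 2/7
  6 → 7: 10/10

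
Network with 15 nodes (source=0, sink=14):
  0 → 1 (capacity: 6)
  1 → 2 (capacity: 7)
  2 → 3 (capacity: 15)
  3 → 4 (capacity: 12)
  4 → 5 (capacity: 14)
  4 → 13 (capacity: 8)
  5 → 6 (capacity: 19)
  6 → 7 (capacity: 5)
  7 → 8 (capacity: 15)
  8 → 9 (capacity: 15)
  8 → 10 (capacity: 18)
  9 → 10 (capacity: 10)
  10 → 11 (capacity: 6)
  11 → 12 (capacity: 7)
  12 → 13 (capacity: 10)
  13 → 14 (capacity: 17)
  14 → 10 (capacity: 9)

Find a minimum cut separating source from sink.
Min cut value = 6, edges: (0,1)

Min cut value: 6
Partition: S = [0], T = [1, 2, 3, 4, 5, 6, 7, 8, 9, 10, 11, 12, 13, 14]
Cut edges: (0,1)

By max-flow min-cut theorem, max flow = min cut = 6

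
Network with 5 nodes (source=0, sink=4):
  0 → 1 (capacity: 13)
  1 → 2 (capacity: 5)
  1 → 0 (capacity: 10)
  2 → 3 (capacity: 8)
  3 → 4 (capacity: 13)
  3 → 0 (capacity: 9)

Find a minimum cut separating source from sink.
Min cut value = 5, edges: (1,2)

Min cut value: 5
Partition: S = [0, 1], T = [2, 3, 4]
Cut edges: (1,2)

By max-flow min-cut theorem, max flow = min cut = 5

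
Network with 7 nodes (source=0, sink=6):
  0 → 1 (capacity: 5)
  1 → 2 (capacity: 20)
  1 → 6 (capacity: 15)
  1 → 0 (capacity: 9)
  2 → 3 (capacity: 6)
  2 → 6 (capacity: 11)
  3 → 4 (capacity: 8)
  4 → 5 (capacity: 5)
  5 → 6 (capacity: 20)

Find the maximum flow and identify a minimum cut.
Max flow = 5, Min cut edges: (0,1)

Maximum flow: 5
Minimum cut: (0,1)
Partition: S = [0], T = [1, 2, 3, 4, 5, 6]

Max-flow min-cut theorem verified: both equal 5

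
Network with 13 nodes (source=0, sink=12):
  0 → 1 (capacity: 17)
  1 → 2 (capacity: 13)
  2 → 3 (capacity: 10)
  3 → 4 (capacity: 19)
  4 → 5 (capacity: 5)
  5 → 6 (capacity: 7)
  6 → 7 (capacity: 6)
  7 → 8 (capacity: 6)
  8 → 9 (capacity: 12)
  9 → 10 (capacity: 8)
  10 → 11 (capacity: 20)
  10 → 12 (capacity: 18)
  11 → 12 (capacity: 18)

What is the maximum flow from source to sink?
Maximum flow = 5

Max flow: 5

Flow assignment:
  0 → 1: 5/17
  1 → 2: 5/13
  2 → 3: 5/10
  3 → 4: 5/19
  4 → 5: 5/5
  5 → 6: 5/7
  6 → 7: 5/6
  7 → 8: 5/6
  8 → 9: 5/12
  9 → 10: 5/8
  10 → 12: 5/18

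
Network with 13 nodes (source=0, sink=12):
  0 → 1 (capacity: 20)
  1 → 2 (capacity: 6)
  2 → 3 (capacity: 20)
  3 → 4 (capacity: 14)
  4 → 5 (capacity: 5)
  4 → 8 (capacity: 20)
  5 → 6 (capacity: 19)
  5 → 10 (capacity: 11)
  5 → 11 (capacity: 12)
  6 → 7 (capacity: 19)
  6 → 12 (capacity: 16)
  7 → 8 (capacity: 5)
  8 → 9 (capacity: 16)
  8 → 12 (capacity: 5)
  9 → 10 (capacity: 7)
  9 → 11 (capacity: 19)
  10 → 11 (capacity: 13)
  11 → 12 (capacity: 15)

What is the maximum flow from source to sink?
Maximum flow = 6

Max flow: 6

Flow assignment:
  0 → 1: 6/20
  1 → 2: 6/6
  2 → 3: 6/20
  3 → 4: 6/14
  4 → 5: 1/5
  4 → 8: 5/20
  5 → 6: 1/19
  6 → 12: 1/16
  8 → 12: 5/5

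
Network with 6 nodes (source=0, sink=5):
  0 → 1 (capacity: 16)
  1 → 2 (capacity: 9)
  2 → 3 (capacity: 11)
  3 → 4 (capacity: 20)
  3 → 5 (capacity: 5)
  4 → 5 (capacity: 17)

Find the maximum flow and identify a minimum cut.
Max flow = 9, Min cut edges: (1,2)

Maximum flow: 9
Minimum cut: (1,2)
Partition: S = [0, 1], T = [2, 3, 4, 5]

Max-flow min-cut theorem verified: both equal 9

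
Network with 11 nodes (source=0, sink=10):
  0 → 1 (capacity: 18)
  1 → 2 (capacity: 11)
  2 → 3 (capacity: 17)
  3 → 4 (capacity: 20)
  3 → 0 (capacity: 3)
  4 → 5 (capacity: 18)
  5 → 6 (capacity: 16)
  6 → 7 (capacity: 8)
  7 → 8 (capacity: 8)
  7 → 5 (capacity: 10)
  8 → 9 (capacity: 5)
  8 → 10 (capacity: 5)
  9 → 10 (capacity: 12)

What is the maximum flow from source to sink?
Maximum flow = 8

Max flow: 8

Flow assignment:
  0 → 1: 11/18
  1 → 2: 11/11
  2 → 3: 11/17
  3 → 4: 8/20
  3 → 0: 3/3
  4 → 5: 8/18
  5 → 6: 8/16
  6 → 7: 8/8
  7 → 8: 8/8
  8 → 9: 3/5
  8 → 10: 5/5
  9 → 10: 3/12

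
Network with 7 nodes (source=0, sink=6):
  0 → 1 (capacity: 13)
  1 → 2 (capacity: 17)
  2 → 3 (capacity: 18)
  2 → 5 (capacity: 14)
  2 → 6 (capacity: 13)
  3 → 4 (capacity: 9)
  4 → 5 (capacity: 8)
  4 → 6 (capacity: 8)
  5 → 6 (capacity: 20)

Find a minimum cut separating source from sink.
Min cut value = 13, edges: (0,1)

Min cut value: 13
Partition: S = [0], T = [1, 2, 3, 4, 5, 6]
Cut edges: (0,1)

By max-flow min-cut theorem, max flow = min cut = 13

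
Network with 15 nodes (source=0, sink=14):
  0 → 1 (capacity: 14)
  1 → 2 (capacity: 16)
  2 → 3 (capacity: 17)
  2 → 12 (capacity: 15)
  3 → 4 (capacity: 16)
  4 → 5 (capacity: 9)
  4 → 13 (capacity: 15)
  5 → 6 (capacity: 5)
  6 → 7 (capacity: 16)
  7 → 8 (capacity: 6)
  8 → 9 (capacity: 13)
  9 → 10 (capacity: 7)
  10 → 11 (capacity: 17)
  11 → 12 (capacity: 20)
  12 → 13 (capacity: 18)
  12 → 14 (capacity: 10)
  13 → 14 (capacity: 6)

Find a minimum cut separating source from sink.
Min cut value = 14, edges: (0,1)

Min cut value: 14
Partition: S = [0], T = [1, 2, 3, 4, 5, 6, 7, 8, 9, 10, 11, 12, 13, 14]
Cut edges: (0,1)

By max-flow min-cut theorem, max flow = min cut = 14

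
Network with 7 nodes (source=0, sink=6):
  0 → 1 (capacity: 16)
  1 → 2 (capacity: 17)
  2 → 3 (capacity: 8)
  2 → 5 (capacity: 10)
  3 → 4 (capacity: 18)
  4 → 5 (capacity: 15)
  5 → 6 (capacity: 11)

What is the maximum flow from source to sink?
Maximum flow = 11

Max flow: 11

Flow assignment:
  0 → 1: 11/16
  1 → 2: 11/17
  2 → 3: 6/8
  2 → 5: 5/10
  3 → 4: 6/18
  4 → 5: 6/15
  5 → 6: 11/11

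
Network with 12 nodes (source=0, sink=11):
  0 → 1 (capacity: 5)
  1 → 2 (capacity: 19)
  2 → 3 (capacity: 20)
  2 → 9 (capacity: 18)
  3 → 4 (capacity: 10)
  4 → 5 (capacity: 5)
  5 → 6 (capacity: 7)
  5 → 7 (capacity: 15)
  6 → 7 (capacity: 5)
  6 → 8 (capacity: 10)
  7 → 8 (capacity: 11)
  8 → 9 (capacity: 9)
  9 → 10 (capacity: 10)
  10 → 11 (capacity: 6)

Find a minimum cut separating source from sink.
Min cut value = 5, edges: (0,1)

Min cut value: 5
Partition: S = [0], T = [1, 2, 3, 4, 5, 6, 7, 8, 9, 10, 11]
Cut edges: (0,1)

By max-flow min-cut theorem, max flow = min cut = 5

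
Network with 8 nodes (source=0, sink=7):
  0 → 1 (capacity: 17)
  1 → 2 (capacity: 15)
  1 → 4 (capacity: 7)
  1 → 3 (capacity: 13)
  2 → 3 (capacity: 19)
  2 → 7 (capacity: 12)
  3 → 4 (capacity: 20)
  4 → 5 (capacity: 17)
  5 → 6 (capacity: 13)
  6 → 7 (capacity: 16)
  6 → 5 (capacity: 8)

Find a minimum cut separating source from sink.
Min cut value = 17, edges: (0,1)

Min cut value: 17
Partition: S = [0], T = [1, 2, 3, 4, 5, 6, 7]
Cut edges: (0,1)

By max-flow min-cut theorem, max flow = min cut = 17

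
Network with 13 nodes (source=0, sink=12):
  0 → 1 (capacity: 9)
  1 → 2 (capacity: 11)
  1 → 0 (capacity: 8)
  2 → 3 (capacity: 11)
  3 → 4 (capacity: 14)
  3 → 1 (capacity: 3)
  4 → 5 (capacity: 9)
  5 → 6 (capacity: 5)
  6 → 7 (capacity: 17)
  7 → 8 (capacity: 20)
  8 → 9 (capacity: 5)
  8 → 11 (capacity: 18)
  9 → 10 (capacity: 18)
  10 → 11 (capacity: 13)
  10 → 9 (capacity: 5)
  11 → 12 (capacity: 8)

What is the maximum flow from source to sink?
Maximum flow = 5

Max flow: 5

Flow assignment:
  0 → 1: 5/9
  1 → 2: 8/11
  2 → 3: 8/11
  3 → 4: 5/14
  3 → 1: 3/3
  4 → 5: 5/9
  5 → 6: 5/5
  6 → 7: 5/17
  7 → 8: 5/20
  8 → 11: 5/18
  11 → 12: 5/8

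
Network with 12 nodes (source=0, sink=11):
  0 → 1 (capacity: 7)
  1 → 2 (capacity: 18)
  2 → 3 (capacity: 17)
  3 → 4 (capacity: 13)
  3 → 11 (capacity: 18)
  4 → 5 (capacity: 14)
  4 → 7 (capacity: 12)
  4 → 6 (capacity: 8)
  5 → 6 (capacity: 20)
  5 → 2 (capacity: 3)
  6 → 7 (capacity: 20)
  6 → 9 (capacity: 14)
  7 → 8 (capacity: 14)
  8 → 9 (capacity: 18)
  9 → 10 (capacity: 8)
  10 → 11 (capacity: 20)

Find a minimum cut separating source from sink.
Min cut value = 7, edges: (0,1)

Min cut value: 7
Partition: S = [0], T = [1, 2, 3, 4, 5, 6, 7, 8, 9, 10, 11]
Cut edges: (0,1)

By max-flow min-cut theorem, max flow = min cut = 7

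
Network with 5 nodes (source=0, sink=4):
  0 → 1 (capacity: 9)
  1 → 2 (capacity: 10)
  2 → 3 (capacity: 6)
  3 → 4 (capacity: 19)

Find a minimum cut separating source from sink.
Min cut value = 6, edges: (2,3)

Min cut value: 6
Partition: S = [0, 1, 2], T = [3, 4]
Cut edges: (2,3)

By max-flow min-cut theorem, max flow = min cut = 6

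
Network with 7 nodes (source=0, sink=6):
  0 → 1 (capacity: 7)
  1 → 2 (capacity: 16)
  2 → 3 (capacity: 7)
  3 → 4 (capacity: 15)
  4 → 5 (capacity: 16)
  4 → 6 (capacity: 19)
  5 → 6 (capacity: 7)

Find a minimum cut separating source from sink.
Min cut value = 7, edges: (2,3)

Min cut value: 7
Partition: S = [0, 1, 2], T = [3, 4, 5, 6]
Cut edges: (2,3)

By max-flow min-cut theorem, max flow = min cut = 7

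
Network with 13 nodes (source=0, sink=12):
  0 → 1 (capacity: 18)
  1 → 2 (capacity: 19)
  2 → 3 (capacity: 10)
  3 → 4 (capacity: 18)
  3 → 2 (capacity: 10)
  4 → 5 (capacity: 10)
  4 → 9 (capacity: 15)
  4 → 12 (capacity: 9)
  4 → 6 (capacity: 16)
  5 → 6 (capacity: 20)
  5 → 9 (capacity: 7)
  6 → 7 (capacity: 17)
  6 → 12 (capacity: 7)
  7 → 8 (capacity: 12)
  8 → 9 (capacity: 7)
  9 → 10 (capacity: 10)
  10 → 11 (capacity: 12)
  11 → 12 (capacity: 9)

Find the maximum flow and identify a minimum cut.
Max flow = 10, Min cut edges: (2,3)

Maximum flow: 10
Minimum cut: (2,3)
Partition: S = [0, 1, 2], T = [3, 4, 5, 6, 7, 8, 9, 10, 11, 12]

Max-flow min-cut theorem verified: both equal 10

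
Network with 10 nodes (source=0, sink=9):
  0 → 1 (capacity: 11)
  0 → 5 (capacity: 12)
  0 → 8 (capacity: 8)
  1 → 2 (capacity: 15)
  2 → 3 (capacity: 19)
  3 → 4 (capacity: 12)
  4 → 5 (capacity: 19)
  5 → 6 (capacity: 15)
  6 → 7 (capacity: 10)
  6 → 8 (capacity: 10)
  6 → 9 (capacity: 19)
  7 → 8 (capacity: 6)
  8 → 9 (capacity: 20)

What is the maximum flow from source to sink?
Maximum flow = 23

Max flow: 23

Flow assignment:
  0 → 1: 11/11
  0 → 5: 4/12
  0 → 8: 8/8
  1 → 2: 11/15
  2 → 3: 11/19
  3 → 4: 11/12
  4 → 5: 11/19
  5 → 6: 15/15
  6 → 9: 15/19
  8 → 9: 8/20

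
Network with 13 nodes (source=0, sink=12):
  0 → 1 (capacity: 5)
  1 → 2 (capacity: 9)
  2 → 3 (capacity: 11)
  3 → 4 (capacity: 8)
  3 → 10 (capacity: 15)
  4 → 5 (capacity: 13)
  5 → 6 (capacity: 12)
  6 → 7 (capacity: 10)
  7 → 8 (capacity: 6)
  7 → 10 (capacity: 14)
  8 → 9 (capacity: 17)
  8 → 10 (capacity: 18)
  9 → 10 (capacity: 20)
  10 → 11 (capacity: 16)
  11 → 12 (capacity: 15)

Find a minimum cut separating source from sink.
Min cut value = 5, edges: (0,1)

Min cut value: 5
Partition: S = [0], T = [1, 2, 3, 4, 5, 6, 7, 8, 9, 10, 11, 12]
Cut edges: (0,1)

By max-flow min-cut theorem, max flow = min cut = 5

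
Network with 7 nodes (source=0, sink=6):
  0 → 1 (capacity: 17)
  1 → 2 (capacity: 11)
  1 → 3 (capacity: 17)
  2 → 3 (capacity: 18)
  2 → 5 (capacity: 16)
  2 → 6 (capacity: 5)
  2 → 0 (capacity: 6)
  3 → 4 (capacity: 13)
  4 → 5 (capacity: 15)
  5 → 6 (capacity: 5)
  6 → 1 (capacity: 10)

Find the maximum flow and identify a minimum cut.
Max flow = 10, Min cut edges: (2,6), (5,6)

Maximum flow: 10
Minimum cut: (2,6), (5,6)
Partition: S = [0, 1, 2, 3, 4, 5], T = [6]

Max-flow min-cut theorem verified: both equal 10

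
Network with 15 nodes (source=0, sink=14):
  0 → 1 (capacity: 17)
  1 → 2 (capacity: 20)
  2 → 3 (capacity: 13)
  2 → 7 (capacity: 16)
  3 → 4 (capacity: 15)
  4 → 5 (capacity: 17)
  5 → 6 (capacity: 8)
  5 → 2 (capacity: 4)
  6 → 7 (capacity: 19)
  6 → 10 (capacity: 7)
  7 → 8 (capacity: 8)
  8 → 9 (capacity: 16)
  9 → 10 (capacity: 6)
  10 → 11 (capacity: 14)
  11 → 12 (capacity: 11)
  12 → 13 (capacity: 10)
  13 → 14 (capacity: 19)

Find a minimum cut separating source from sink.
Min cut value = 10, edges: (12,13)

Min cut value: 10
Partition: S = [0, 1, 2, 3, 4, 5, 6, 7, 8, 9, 10, 11, 12], T = [13, 14]
Cut edges: (12,13)

By max-flow min-cut theorem, max flow = min cut = 10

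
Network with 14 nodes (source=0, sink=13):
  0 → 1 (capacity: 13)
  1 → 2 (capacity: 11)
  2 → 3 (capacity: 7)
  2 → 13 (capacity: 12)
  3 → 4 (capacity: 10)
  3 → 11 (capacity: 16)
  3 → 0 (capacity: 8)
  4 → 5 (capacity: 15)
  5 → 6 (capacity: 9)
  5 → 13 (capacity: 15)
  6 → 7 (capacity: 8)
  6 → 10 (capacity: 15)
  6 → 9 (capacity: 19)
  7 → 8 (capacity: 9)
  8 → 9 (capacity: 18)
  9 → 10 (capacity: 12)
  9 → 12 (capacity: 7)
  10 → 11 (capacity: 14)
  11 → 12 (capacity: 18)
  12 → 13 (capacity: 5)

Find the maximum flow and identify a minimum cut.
Max flow = 11, Min cut edges: (1,2)

Maximum flow: 11
Minimum cut: (1,2)
Partition: S = [0, 1], T = [2, 3, 4, 5, 6, 7, 8, 9, 10, 11, 12, 13]

Max-flow min-cut theorem verified: both equal 11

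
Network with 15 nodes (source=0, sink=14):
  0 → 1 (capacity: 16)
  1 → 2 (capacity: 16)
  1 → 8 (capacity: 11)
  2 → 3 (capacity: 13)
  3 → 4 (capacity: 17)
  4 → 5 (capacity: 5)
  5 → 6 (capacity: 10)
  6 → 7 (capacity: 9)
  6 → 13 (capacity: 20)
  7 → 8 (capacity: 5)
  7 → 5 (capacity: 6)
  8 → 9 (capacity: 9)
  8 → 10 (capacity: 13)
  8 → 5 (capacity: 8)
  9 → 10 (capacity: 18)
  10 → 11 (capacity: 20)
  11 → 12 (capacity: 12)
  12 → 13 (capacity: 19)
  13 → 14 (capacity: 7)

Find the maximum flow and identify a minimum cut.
Max flow = 7, Min cut edges: (13,14)

Maximum flow: 7
Minimum cut: (13,14)
Partition: S = [0, 1, 2, 3, 4, 5, 6, 7, 8, 9, 10, 11, 12, 13], T = [14]

Max-flow min-cut theorem verified: both equal 7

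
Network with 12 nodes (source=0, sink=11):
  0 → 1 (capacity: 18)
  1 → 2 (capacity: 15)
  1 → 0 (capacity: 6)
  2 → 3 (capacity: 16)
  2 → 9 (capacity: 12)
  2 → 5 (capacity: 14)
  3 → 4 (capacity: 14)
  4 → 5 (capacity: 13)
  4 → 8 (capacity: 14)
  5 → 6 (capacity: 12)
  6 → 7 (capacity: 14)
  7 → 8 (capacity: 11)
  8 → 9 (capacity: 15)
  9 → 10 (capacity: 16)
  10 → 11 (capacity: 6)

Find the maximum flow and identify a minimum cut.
Max flow = 6, Min cut edges: (10,11)

Maximum flow: 6
Minimum cut: (10,11)
Partition: S = [0, 1, 2, 3, 4, 5, 6, 7, 8, 9, 10], T = [11]

Max-flow min-cut theorem verified: both equal 6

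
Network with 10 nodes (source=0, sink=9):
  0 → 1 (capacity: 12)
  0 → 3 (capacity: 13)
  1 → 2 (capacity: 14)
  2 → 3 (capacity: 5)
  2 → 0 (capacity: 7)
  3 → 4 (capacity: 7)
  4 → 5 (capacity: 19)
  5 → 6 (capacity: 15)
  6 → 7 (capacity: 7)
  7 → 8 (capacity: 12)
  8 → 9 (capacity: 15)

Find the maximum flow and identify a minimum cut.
Max flow = 7, Min cut edges: (6,7)

Maximum flow: 7
Minimum cut: (6,7)
Partition: S = [0, 1, 2, 3, 4, 5, 6], T = [7, 8, 9]

Max-flow min-cut theorem verified: both equal 7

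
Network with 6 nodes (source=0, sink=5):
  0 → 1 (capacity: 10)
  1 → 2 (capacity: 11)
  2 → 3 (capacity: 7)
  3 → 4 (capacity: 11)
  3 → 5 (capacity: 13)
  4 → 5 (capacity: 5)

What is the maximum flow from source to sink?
Maximum flow = 7

Max flow: 7

Flow assignment:
  0 → 1: 7/10
  1 → 2: 7/11
  2 → 3: 7/7
  3 → 5: 7/13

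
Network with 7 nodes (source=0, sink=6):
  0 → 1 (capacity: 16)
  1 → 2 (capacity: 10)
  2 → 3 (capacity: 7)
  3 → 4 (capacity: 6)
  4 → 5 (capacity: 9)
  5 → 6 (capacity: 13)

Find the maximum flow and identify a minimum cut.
Max flow = 6, Min cut edges: (3,4)

Maximum flow: 6
Minimum cut: (3,4)
Partition: S = [0, 1, 2, 3], T = [4, 5, 6]

Max-flow min-cut theorem verified: both equal 6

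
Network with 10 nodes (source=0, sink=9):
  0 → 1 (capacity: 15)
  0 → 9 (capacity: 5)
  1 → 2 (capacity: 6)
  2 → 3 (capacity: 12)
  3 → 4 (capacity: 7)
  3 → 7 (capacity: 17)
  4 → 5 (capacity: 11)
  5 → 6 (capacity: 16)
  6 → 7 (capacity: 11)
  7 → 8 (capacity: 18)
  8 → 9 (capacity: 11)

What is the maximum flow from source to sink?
Maximum flow = 11

Max flow: 11

Flow assignment:
  0 → 1: 6/15
  0 → 9: 5/5
  1 → 2: 6/6
  2 → 3: 6/12
  3 → 7: 6/17
  7 → 8: 6/18
  8 → 9: 6/11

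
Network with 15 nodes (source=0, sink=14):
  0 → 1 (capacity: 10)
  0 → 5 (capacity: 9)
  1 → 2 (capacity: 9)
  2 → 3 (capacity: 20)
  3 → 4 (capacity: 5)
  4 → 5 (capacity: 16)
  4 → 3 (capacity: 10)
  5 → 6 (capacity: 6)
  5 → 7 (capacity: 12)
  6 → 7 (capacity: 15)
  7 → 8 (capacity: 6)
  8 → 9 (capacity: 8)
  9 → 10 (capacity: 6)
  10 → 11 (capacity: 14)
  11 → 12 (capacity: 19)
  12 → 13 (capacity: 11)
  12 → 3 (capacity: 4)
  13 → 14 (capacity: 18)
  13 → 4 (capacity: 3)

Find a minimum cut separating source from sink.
Min cut value = 6, edges: (9,10)

Min cut value: 6
Partition: S = [0, 1, 2, 3, 4, 5, 6, 7, 8, 9], T = [10, 11, 12, 13, 14]
Cut edges: (9,10)

By max-flow min-cut theorem, max flow = min cut = 6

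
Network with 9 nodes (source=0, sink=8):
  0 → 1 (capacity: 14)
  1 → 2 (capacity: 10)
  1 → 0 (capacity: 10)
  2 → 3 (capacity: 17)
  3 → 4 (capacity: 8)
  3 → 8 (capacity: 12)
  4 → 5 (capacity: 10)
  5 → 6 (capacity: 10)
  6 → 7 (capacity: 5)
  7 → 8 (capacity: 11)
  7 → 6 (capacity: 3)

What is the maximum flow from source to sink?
Maximum flow = 10

Max flow: 10

Flow assignment:
  0 → 1: 10/14
  1 → 2: 10/10
  2 → 3: 10/17
  3 → 8: 10/12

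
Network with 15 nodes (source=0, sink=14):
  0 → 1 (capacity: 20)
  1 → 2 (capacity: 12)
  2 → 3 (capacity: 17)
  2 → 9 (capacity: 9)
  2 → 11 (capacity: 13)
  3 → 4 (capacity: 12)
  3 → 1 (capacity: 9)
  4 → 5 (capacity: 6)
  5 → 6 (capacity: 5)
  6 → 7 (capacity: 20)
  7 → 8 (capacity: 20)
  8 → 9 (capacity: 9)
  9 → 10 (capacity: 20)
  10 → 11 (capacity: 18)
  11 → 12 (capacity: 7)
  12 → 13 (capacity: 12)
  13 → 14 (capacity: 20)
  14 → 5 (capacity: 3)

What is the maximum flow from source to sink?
Maximum flow = 7

Max flow: 7

Flow assignment:
  0 → 1: 7/20
  1 → 2: 7/12
  2 → 11: 7/13
  11 → 12: 7/7
  12 → 13: 7/12
  13 → 14: 7/20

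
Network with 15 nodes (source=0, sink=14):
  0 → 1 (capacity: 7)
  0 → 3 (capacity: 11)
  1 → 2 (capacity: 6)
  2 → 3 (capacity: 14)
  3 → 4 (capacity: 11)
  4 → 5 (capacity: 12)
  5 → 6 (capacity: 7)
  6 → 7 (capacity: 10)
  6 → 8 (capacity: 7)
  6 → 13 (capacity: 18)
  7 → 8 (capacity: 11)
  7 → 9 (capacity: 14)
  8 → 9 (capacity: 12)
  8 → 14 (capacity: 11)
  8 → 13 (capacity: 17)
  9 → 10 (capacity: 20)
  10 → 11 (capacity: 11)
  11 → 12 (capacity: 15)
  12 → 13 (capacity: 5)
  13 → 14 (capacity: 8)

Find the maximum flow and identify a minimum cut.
Max flow = 7, Min cut edges: (5,6)

Maximum flow: 7
Minimum cut: (5,6)
Partition: S = [0, 1, 2, 3, 4, 5], T = [6, 7, 8, 9, 10, 11, 12, 13, 14]

Max-flow min-cut theorem verified: both equal 7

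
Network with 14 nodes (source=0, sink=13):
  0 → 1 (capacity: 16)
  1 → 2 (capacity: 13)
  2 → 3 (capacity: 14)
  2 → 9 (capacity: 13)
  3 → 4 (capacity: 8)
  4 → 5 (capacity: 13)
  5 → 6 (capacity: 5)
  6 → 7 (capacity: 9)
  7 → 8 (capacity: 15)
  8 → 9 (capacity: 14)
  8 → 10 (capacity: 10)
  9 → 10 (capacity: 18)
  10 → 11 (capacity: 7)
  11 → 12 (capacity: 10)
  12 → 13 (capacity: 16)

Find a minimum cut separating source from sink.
Min cut value = 7, edges: (10,11)

Min cut value: 7
Partition: S = [0, 1, 2, 3, 4, 5, 6, 7, 8, 9, 10], T = [11, 12, 13]
Cut edges: (10,11)

By max-flow min-cut theorem, max flow = min cut = 7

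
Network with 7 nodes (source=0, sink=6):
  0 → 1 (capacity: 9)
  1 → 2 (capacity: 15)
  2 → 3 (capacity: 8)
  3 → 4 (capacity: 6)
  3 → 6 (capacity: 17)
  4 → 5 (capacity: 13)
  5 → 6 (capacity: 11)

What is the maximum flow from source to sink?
Maximum flow = 8

Max flow: 8

Flow assignment:
  0 → 1: 8/9
  1 → 2: 8/15
  2 → 3: 8/8
  3 → 6: 8/17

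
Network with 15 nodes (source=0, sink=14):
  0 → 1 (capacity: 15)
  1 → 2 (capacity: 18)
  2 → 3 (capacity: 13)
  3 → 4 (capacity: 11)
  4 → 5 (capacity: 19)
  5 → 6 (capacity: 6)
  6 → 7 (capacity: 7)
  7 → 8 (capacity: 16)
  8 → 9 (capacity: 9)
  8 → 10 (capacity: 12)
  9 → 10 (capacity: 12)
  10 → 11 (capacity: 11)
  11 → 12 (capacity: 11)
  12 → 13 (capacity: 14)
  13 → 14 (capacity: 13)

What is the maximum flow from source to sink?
Maximum flow = 6

Max flow: 6

Flow assignment:
  0 → 1: 6/15
  1 → 2: 6/18
  2 → 3: 6/13
  3 → 4: 6/11
  4 → 5: 6/19
  5 → 6: 6/6
  6 → 7: 6/7
  7 → 8: 6/16
  8 → 10: 6/12
  10 → 11: 6/11
  11 → 12: 6/11
  12 → 13: 6/14
  13 → 14: 6/13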